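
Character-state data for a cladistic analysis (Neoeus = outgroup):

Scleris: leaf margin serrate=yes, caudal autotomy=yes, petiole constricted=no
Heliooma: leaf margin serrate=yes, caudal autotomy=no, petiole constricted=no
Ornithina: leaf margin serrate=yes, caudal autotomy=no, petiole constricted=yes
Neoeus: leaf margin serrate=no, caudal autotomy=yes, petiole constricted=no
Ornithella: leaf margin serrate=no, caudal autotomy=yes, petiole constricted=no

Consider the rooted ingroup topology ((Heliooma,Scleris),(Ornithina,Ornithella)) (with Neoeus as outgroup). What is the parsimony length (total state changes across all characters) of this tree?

5

Map each character onto ((Heliooma,Scleris),(Ornithina,Ornithella)) (rooted by Neoeus) and count the minimum state changes it requires (Fitch parsimony):
leaf margin serrate: 2; caudal autotomy: 2; petiole constricted: 1.
Total tree length = 5.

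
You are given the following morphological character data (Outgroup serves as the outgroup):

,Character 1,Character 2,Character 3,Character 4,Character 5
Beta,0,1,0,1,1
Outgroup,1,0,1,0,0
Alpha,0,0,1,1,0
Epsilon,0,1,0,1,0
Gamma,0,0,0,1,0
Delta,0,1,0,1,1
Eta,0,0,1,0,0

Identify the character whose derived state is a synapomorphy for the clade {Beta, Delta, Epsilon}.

Character polarity is set by the outgroup: the derived state is whichever differs from the outgroup's state, so for Character 1, Character 3 the derived state is '0', and for the remaining characters it is '1'.
Character 1 (derived state '0') is shared by all ingroup taxa — unites the whole ingroup.
Character 2 (derived state '1') is shared by Beta, Delta, and Epsilon — a synapomorphy uniting that clade.
Character 3 (derived state '0') is shared by Beta, Delta, Epsilon, and Gamma — a synapomorphy uniting that clade.
Character 4 (derived state '1') is shared by Alpha, Beta, Delta, Epsilon, and Gamma — a synapomorphy uniting that clade.
Only Beta and Delta show the derived state '1' for Character 5, supporting them as a clade.
Most parsimonious ingroup topology: (((((Beta,Delta),Epsilon),Gamma),Alpha),Eta).
The clade {Beta, Delta, Epsilon} is supported by Character 2: its derived state '1' occurs in exactly those taxa and in no other taxon (including the outgroup).

Character 2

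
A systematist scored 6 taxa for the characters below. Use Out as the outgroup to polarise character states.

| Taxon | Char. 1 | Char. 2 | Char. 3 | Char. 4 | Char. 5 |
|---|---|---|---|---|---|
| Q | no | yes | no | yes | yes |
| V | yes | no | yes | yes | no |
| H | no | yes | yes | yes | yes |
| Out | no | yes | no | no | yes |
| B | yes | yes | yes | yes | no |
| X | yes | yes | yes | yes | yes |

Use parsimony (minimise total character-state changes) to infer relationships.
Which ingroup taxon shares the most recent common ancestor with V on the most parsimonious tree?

Character polarity is set by the outgroup: the derived state is whichever differs from the outgroup's state, so for Char. 2, Char. 5 the derived state is 'no', and for the remaining characters it is 'yes'.
Char. 1: derived state 'yes' in B, V, and X only — synapomorphy for {B, V, X}.
Char. 2 (derived state 'no') is unique to V (autapomorphy; uninformative for grouping).
Char. 3 (derived state 'yes') is shared by B, H, V, and X — a synapomorphy uniting that clade.
Char. 4 (derived state 'yes') is shared by all ingroup taxa — unites the whole ingroup.
Char. 5: derived state 'no' in B and V only — synapomorphy for {B, V}.
Most parsimonious ingroup topology: (((X,(V,B)),H),Q).
V and B form a cherry on this tree, so they are sister taxa.

B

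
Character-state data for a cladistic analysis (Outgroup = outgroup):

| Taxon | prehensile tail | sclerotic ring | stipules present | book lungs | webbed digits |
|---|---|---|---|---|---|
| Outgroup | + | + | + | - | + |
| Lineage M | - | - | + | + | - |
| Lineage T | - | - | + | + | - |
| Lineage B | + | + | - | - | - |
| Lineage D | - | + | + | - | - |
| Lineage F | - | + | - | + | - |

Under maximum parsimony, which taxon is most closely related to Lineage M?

Lineage T

Character polarity is set by the outgroup: the derived state is whichever differs from the outgroup's state, so for prehensile tail, sclerotic ring, stipules present, webbed digits the derived state is '-', and for the remaining characters it is '+'.
prehensile tail: derived state '-' in Lineage D, Lineage F, Lineage M, and Lineage T only — synapomorphy for {Lineage D, Lineage F, Lineage M, Lineage T}.
sclerotic ring: derived state '-' in Lineage M and Lineage T only — synapomorphy for {Lineage M, Lineage T}.
stipules present groups Lineage B and Lineage F, which is incompatible with the clades supported by the remaining characters; treating it as convergent (homoplasy) costs fewer steps than any alternative tree.
Only Lineage F, Lineage M, and Lineage T show the derived state '+' for book lungs, supporting them as a clade.
webbed digits (derived state '-') is shared by all ingroup taxa — unites the whole ingroup.
Most parsimonious ingroup topology: ((((Lineage M,Lineage T),Lineage F),Lineage D),Lineage B).
Lineage M and Lineage T form a cherry on this tree, so they are sister taxa.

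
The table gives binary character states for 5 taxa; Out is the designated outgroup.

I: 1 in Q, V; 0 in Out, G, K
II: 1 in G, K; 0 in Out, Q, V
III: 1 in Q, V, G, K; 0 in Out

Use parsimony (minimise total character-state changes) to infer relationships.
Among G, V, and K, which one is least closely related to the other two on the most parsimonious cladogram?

The outgroup has state '0' for every character, so '1' is the derived state throughout.
I (derived state '1') is shared by Q and V — a synapomorphy uniting that clade.
Only G and K show the derived state '1' for II, supporting them as a clade.
III (derived state '1') is shared by all ingroup taxa — unites the whole ingroup.
Most parsimonious ingroup topology: ((Q,V),(G,K)).
G and K share a more recent common ancestor with each other than either does with V, so V is the least closely related of the three.

V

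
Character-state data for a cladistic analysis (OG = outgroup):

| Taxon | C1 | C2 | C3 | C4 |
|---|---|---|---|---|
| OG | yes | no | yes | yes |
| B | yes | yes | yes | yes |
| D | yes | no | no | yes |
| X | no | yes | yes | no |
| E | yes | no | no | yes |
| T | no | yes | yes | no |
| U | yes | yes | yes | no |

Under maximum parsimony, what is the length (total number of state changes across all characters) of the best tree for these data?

4

Character polarity is set by the outgroup: the derived state is whichever differs from the outgroup's state, so for C1, C3, C4 the derived state is 'no', and for the remaining characters it is 'yes'.
C1: derived state 'no' in T and X only — synapomorphy for {T, X}.
C2: derived state 'yes' in B, T, U, and X only — synapomorphy for {B, T, U, X}.
C3: derived state 'no' in D and E only — synapomorphy for {D, E}.
C4 (derived state 'no') is shared by T, U, and X — a synapomorphy uniting that clade.
Most parsimonious ingroup topology: ((B,((X,T),U)),(D,E)).
Changes per character on this tree: C1: 1; C2: 1; C3: 1; C4: 1.
Total = 4.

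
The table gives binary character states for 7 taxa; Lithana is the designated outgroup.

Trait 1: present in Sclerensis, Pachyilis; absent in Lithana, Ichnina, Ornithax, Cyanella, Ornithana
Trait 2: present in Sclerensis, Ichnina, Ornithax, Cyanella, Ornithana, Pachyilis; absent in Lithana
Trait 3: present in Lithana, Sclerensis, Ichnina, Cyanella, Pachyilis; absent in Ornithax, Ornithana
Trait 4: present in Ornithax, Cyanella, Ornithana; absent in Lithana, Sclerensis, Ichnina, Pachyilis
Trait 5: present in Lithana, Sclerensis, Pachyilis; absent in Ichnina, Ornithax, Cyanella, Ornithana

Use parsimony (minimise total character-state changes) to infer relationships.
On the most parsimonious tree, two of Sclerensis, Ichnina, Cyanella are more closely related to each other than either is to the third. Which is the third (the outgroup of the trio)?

Character polarity is set by the outgroup: the derived state is whichever differs from the outgroup's state, so for Trait 3, Trait 5 the derived state is 'absent', and for the remaining characters it is 'present'.
Trait 1: derived state 'present' in Pachyilis and Sclerensis only — synapomorphy for {Pachyilis, Sclerensis}.
All ingroup taxa share the derived state 'present' for Trait 2; it defines the ingroup but does not resolve relationships within it.
Only Ornithana and Ornithax show the derived state 'absent' for Trait 3, supporting them as a clade.
Trait 4 (derived state 'present') is shared by Cyanella, Ornithana, and Ornithax — a synapomorphy uniting that clade.
Trait 5: derived state 'absent' in Cyanella, Ichnina, Ornithana, and Ornithax only — synapomorphy for {Cyanella, Ichnina, Ornithana, Ornithax}.
Most parsimonious ingroup topology: ((Sclerensis,Pachyilis),(Ichnina,((Ornithax,Ornithana),Cyanella))).
Cyanella and Ichnina share a more recent common ancestor with each other than either does with Sclerensis, so Sclerensis is the least closely related of the three.

Sclerensis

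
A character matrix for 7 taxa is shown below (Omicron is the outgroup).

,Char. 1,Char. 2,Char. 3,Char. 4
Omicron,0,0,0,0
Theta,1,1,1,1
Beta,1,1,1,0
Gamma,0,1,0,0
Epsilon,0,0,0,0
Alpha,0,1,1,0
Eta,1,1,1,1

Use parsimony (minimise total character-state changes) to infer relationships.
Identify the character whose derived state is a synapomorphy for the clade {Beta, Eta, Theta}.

Char. 1

The outgroup has state '0' for every character, so '1' is the derived state throughout.
Char. 1: derived state '1' in Beta, Eta, and Theta only — synapomorphy for {Beta, Eta, Theta}.
Char. 2: derived state '1' in Alpha, Beta, Eta, Gamma, and Theta only — synapomorphy for {Alpha, Beta, Eta, Gamma, Theta}.
Only Alpha, Beta, Eta, and Theta show the derived state '1' for Char. 3, supporting them as a clade.
Char. 4: derived state '1' in Eta and Theta only — synapomorphy for {Eta, Theta}.
Most parsimonious ingroup topology: (((((Theta,Eta),Beta),Alpha),Gamma),Epsilon).
The clade {Beta, Eta, Theta} is supported by Char. 1: its derived state '1' occurs in exactly those taxa and in no other taxon (including the outgroup).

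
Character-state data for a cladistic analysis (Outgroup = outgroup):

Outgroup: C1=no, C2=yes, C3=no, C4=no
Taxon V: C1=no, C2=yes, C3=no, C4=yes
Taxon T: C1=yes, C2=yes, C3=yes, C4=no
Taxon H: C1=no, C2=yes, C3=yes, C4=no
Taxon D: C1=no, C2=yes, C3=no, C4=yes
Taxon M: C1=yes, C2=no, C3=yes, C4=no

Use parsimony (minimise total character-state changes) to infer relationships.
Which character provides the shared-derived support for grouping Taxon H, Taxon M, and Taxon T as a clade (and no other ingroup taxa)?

C3

Character polarity is set by the outgroup: the derived state is whichever differs from the outgroup's state, so for C2 the derived state is 'no', and for the remaining characters it is 'yes'.
C1: derived state 'yes' in Taxon M and Taxon T only — synapomorphy for {Taxon M, Taxon T}.
C2 (derived state 'no') is unique to Taxon M (autapomorphy; uninformative for grouping).
Only Taxon H, Taxon M, and Taxon T show the derived state 'yes' for C3, supporting them as a clade.
Only Taxon D and Taxon V show the derived state 'yes' for C4, supporting them as a clade.
Most parsimonious ingroup topology: ((Taxon V,Taxon D),((Taxon T,Taxon M),Taxon H)).
The clade {Taxon H, Taxon M, Taxon T} is supported by C3: its derived state 'yes' occurs in exactly those taxa and in no other taxon (including the outgroup).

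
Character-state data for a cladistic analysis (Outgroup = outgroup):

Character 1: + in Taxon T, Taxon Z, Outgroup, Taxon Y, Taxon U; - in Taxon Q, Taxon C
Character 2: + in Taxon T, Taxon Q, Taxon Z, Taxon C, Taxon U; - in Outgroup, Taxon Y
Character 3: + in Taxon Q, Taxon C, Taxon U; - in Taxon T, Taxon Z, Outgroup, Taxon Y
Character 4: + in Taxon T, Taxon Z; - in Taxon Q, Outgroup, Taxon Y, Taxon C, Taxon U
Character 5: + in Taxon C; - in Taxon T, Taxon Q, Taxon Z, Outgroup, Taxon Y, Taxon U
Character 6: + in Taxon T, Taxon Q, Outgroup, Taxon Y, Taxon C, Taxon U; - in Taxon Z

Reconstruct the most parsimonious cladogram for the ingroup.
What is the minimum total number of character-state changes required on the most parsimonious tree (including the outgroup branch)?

Character polarity is set by the outgroup: the derived state is whichever differs from the outgroup's state, so for Character 1, Character 6 the derived state is '-', and for the remaining characters it is '+'.
Only Taxon C and Taxon Q show the derived state '-' for Character 1, supporting them as a clade.
Character 2 (derived state '+') is shared by Taxon C, Taxon Q, Taxon T, Taxon U, and Taxon Z — a synapomorphy uniting that clade.
Character 3 (derived state '+') is shared by Taxon C, Taxon Q, and Taxon U — a synapomorphy uniting that clade.
Only Taxon T and Taxon Z show the derived state '+' for Character 4, supporting them as a clade.
Character 5: derived state '+' in Taxon C only — an autapomorphy, so it tells us nothing about relationships among taxa.
Character 6 (derived state '-') is unique to Taxon Z (autapomorphy; uninformative for grouping).
Most parsimonious ingroup topology: (Taxon Y,((Taxon Z,Taxon T),(Taxon U,(Taxon Q,Taxon C)))).
Changes per character on this tree: Character 1: 1; Character 2: 1; Character 3: 1; Character 4: 1; Character 5: 1; Character 6: 1.
Total = 6.

6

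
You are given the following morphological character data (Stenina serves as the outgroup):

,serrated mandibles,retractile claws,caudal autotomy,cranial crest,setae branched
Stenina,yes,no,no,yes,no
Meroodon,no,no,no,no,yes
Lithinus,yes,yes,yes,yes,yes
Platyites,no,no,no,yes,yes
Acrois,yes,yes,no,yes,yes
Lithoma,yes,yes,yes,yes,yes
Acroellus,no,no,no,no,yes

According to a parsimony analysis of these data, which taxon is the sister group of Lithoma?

Character polarity is set by the outgroup: the derived state is whichever differs from the outgroup's state, so for serrated mandibles, cranial crest the derived state is 'no', and for the remaining characters it is 'yes'.
Only Acroellus, Meroodon, and Platyites show the derived state 'no' for serrated mandibles, supporting them as a clade.
retractile claws: derived state 'yes' in Acrois, Lithinus, and Lithoma only — synapomorphy for {Acrois, Lithinus, Lithoma}.
caudal autotomy: derived state 'yes' in Lithinus and Lithoma only — synapomorphy for {Lithinus, Lithoma}.
cranial crest: derived state 'no' in Acroellus and Meroodon only — synapomorphy for {Acroellus, Meroodon}.
setae branched (derived state 'yes') is shared by all ingroup taxa — unites the whole ingroup.
Most parsimonious ingroup topology: (((Meroodon,Acroellus),Platyites),((Lithinus,Lithoma),Acrois)).
Lithoma and Lithinus form a cherry on this tree, so they are sister taxa.

Lithinus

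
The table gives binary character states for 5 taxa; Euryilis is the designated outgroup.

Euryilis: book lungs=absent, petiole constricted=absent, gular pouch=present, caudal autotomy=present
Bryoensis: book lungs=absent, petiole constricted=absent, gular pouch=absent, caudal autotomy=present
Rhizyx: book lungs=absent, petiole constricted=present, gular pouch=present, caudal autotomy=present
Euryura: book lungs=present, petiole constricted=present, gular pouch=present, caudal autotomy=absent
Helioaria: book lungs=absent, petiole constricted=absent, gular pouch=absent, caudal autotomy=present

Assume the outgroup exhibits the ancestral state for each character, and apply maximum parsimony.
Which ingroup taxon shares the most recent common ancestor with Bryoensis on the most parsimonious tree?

Character polarity is set by the outgroup: the derived state is whichever differs from the outgroup's state, so for gular pouch, caudal autotomy the derived state is 'absent', and for the remaining characters it is 'present'.
book lungs: derived state 'present' in Euryura only — an autapomorphy, so it tells us nothing about relationships among taxa.
petiole constricted: derived state 'present' in Euryura and Rhizyx only — synapomorphy for {Euryura, Rhizyx}.
gular pouch (derived state 'absent') is shared by Bryoensis and Helioaria — a synapomorphy uniting that clade.
caudal autotomy: derived state 'absent' in Euryura only — an autapomorphy, so it tells us nothing about relationships among taxa.
Most parsimonious ingroup topology: ((Bryoensis,Helioaria),(Rhizyx,Euryura)).
Bryoensis and Helioaria form a cherry on this tree, so they are sister taxa.

Helioaria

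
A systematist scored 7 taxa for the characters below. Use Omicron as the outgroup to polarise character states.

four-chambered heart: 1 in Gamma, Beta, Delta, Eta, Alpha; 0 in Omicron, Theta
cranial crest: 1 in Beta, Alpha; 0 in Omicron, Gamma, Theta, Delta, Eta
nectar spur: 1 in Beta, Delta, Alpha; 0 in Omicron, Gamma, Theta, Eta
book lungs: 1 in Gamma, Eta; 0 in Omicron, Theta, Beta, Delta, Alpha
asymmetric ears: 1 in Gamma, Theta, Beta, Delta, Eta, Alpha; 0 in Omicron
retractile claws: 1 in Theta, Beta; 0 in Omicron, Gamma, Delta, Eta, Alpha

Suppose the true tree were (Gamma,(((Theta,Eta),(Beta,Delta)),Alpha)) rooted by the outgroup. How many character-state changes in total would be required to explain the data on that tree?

Map each character onto (Gamma,(((Theta,Eta),(Beta,Delta)),Alpha)) (rooted by Omicron) and count the minimum state changes it requires (Fitch parsimony):
four-chambered heart: 2; cranial crest: 2; nectar spur: 2; book lungs: 2; asymmetric ears: 1; retractile claws: 2.
Total tree length = 11.

11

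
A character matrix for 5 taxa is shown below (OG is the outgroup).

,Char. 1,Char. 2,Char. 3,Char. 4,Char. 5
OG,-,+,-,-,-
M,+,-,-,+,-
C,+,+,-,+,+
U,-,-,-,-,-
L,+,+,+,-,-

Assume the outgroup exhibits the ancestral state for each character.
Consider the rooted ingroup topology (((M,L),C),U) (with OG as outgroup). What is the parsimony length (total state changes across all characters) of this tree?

Map each character onto (((M,L),C),U) (rooted by OG) and count the minimum state changes it requires (Fitch parsimony):
Char. 1: 1; Char. 2: 2; Char. 3: 1; Char. 4: 2; Char. 5: 1.
Total tree length = 7.

7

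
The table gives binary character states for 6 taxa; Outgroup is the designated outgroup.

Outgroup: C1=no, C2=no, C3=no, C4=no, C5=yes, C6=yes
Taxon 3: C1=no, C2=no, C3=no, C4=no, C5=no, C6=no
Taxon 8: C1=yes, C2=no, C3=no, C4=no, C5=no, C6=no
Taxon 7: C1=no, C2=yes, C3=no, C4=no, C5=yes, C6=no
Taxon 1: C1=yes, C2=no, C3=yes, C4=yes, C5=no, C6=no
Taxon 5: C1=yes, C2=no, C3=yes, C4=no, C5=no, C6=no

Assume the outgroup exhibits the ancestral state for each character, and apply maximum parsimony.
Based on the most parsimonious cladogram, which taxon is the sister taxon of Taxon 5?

Character polarity is set by the outgroup: the derived state is whichever differs from the outgroup's state, so for C5, C6 the derived state is 'no', and for the remaining characters it is 'yes'.
Only Taxon 1, Taxon 5, and Taxon 8 show the derived state 'yes' for C1, supporting them as a clade.
C2 (derived state 'yes') is unique to Taxon 7 (autapomorphy; uninformative for grouping).
C3: derived state 'yes' in Taxon 1 and Taxon 5 only — synapomorphy for {Taxon 1, Taxon 5}.
C4: derived state 'yes' in Taxon 1 only — an autapomorphy, so it tells us nothing about relationships among taxa.
Only Taxon 1, Taxon 3, Taxon 5, and Taxon 8 show the derived state 'no' for C5, supporting them as a clade.
All ingroup taxa share the derived state 'no' for C6; it defines the ingroup but does not resolve relationships within it.
Most parsimonious ingroup topology: ((Taxon 3,(Taxon 8,(Taxon 1,Taxon 5))),Taxon 7).
Taxon 5 and Taxon 1 form a cherry on this tree, so they are sister taxa.

Taxon 1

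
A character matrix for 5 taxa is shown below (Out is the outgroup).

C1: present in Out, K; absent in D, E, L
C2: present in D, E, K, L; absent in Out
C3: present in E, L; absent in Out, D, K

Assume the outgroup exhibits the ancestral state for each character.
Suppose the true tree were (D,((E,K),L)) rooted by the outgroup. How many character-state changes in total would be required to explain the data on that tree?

5

Map each character onto (D,((E,K),L)) (rooted by Out) and count the minimum state changes it requires (Fitch parsimony):
C1: 2; C2: 1; C3: 2.
Total tree length = 5.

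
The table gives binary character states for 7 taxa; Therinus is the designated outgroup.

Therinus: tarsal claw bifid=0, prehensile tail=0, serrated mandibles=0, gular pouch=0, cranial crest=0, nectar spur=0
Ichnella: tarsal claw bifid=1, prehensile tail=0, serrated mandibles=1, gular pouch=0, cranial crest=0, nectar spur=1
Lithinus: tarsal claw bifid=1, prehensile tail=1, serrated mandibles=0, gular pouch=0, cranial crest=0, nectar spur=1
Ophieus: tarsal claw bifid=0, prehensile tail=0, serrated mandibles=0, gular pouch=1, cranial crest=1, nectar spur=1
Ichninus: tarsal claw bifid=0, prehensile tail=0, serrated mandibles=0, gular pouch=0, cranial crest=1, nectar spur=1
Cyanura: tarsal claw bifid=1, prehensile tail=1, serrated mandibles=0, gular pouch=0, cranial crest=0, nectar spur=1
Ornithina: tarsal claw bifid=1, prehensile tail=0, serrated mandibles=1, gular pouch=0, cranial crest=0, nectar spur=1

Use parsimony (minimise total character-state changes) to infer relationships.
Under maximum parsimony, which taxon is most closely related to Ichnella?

Ornithina

The outgroup has state '0' for every character, so '1' is the derived state throughout.
tarsal claw bifid: derived state '1' in Cyanura, Ichnella, Lithinus, and Ornithina only — synapomorphy for {Cyanura, Ichnella, Lithinus, Ornithina}.
prehensile tail (derived state '1') is shared by Cyanura and Lithinus — a synapomorphy uniting that clade.
Only Ichnella and Ornithina show the derived state '1' for serrated mandibles, supporting them as a clade.
gular pouch: derived state '1' in Ophieus only — an autapomorphy, so it tells us nothing about relationships among taxa.
Only Ichninus and Ophieus show the derived state '1' for cranial crest, supporting them as a clade.
All ingroup taxa share the derived state '1' for nectar spur; it defines the ingroup but does not resolve relationships within it.
Most parsimonious ingroup topology: ((Ichninus,Ophieus),((Lithinus,Cyanura),(Ornithina,Ichnella))).
Ichnella and Ornithina form a cherry on this tree, so they are sister taxa.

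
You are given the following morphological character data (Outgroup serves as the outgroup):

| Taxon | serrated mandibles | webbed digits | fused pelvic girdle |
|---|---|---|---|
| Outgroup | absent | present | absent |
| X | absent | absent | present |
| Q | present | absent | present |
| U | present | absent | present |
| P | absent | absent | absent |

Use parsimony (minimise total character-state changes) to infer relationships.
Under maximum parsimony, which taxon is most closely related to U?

Q

Character polarity is set by the outgroup: the derived state is whichever differs from the outgroup's state, so for webbed digits the derived state is 'absent', and for the remaining characters it is 'present'.
serrated mandibles (derived state 'present') is shared by Q and U — a synapomorphy uniting that clade.
webbed digits (derived state 'absent') is shared by all ingroup taxa — unites the whole ingroup.
fused pelvic girdle: derived state 'present' in Q, U, and X only — synapomorphy for {Q, U, X}.
Most parsimonious ingroup topology: ((X,(Q,U)),P).
U and Q form a cherry on this tree, so they are sister taxa.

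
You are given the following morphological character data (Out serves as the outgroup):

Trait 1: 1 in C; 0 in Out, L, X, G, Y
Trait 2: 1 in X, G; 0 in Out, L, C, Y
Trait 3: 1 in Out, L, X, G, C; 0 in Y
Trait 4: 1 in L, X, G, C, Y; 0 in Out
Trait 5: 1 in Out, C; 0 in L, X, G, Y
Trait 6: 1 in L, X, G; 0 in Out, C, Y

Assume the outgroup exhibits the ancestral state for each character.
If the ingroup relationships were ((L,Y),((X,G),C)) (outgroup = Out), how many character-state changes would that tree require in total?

Map each character onto ((L,Y),((X,G),C)) (rooted by Out) and count the minimum state changes it requires (Fitch parsimony):
Trait 1: 1; Trait 2: 1; Trait 3: 1; Trait 4: 1; Trait 5: 2; Trait 6: 2.
Total tree length = 8.

8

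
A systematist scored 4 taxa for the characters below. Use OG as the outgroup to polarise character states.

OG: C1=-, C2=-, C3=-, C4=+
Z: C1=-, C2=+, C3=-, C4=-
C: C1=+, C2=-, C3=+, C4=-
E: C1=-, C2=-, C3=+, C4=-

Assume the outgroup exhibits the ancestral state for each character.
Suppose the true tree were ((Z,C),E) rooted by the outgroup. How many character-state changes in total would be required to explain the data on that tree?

Map each character onto ((Z,C),E) (rooted by OG) and count the minimum state changes it requires (Fitch parsimony):
C1: 1; C2: 1; C3: 2; C4: 1.
Total tree length = 5.

5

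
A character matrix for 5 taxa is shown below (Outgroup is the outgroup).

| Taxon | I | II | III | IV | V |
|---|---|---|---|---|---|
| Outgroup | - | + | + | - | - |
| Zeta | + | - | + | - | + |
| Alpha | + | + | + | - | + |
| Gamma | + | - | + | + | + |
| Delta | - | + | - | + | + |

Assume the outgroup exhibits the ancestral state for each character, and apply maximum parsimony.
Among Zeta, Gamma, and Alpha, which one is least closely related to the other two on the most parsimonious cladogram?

Alpha

Character polarity is set by the outgroup: the derived state is whichever differs from the outgroup's state, so for II, III the derived state is '-', and for the remaining characters it is '+'.
I (derived state '+') is shared by Alpha, Gamma, and Zeta — a synapomorphy uniting that clade.
II: derived state '-' in Gamma and Zeta only — synapomorphy for {Gamma, Zeta}.
III: derived state '-' in Delta only — an autapomorphy, so it tells us nothing about relationships among taxa.
IV (state '+') occurs in Delta and Gamma but conflicts with the nesting implied by the other characters — most parsimoniously interpreted as homoplasy.
V (derived state '+') is shared by all ingroup taxa — unites the whole ingroup.
Most parsimonious ingroup topology: (((Zeta,Gamma),Alpha),Delta).
Zeta and Gamma share a more recent common ancestor with each other than either does with Alpha, so Alpha is the least closely related of the three.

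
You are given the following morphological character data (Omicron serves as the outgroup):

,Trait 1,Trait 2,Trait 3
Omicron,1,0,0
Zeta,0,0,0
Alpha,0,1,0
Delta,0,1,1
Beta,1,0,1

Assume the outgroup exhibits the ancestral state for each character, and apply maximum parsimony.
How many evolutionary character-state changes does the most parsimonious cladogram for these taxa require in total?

4

Character polarity is set by the outgroup: the derived state is whichever differs from the outgroup's state, so for Trait 1 the derived state is '0', and for the remaining characters it is '1'.
Trait 1 (derived state '0') is shared by Alpha, Delta, and Zeta — a synapomorphy uniting that clade.
Trait 2: derived state '1' in Alpha and Delta only — synapomorphy for {Alpha, Delta}.
Trait 3 groups Beta and Delta, which is incompatible with the clades supported by the remaining characters; treating it as convergent (homoplasy) costs fewer steps than any alternative tree.
Most parsimonious ingroup topology: ((Zeta,(Alpha,Delta)),Beta).
Changes per character on this tree: Trait 1: 1; Trait 2: 1; Trait 3: 2.
Total = 4.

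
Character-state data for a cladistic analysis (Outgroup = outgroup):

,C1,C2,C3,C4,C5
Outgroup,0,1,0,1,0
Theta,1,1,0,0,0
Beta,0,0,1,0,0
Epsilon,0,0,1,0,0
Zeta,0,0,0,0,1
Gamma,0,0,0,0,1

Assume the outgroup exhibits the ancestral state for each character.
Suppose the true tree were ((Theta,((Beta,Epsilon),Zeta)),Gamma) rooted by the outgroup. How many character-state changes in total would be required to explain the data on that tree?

Map each character onto ((Theta,((Beta,Epsilon),Zeta)),Gamma) (rooted by Outgroup) and count the minimum state changes it requires (Fitch parsimony):
C1: 1; C2: 2; C3: 1; C4: 1; C5: 2.
Total tree length = 7.

7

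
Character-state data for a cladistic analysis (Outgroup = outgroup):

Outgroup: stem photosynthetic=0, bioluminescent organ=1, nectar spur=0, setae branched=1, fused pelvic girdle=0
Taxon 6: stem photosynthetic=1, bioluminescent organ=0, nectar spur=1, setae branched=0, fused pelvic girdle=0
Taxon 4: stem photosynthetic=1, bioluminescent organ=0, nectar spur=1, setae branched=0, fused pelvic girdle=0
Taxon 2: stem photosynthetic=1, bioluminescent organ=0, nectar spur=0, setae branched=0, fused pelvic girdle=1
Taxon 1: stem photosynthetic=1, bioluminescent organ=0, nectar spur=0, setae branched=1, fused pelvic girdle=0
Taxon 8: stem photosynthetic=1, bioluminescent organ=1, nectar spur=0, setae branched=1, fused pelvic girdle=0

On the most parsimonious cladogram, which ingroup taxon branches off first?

Character polarity is set by the outgroup: the derived state is whichever differs from the outgroup's state, so for bioluminescent organ, setae branched the derived state is '0', and for the remaining characters it is '1'.
stem photosynthetic (derived state '1') is shared by all ingroup taxa — unites the whole ingroup.
Only Taxon 1, Taxon 2, Taxon 4, and Taxon 6 show the derived state '0' for bioluminescent organ, supporting them as a clade.
Only Taxon 4 and Taxon 6 show the derived state '1' for nectar spur, supporting them as a clade.
setae branched: derived state '0' in Taxon 2, Taxon 4, and Taxon 6 only — synapomorphy for {Taxon 2, Taxon 4, Taxon 6}.
fused pelvic girdle (derived state '1') is unique to Taxon 2 (autapomorphy; uninformative for grouping).
Most parsimonious ingroup topology: ((((Taxon 6,Taxon 4),Taxon 2),Taxon 1),Taxon 8).
Taxon 8 is sister to the clade containing all other ingroup taxa, so it is the earliest-diverging (most basal) ingroup lineage.

Taxon 8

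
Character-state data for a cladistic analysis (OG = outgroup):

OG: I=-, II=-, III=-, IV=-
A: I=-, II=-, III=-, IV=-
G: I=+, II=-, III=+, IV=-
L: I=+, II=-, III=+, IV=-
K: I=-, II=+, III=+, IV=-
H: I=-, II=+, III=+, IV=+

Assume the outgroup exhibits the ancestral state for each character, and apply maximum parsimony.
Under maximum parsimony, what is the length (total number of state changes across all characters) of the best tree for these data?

The outgroup has state '-' for every character, so '+' is the derived state throughout.
Only G and L show the derived state '+' for I, supporting them as a clade.
II (derived state '+') is shared by H and K — a synapomorphy uniting that clade.
Only G, H, K, and L show the derived state '+' for III, supporting them as a clade.
IV: derived state '+' in H only — an autapomorphy, so it tells us nothing about relationships among taxa.
Most parsimonious ingroup topology: (A,((G,L),(K,H))).
Changes per character on this tree: I: 1; II: 1; III: 1; IV: 1.
Total = 4.

4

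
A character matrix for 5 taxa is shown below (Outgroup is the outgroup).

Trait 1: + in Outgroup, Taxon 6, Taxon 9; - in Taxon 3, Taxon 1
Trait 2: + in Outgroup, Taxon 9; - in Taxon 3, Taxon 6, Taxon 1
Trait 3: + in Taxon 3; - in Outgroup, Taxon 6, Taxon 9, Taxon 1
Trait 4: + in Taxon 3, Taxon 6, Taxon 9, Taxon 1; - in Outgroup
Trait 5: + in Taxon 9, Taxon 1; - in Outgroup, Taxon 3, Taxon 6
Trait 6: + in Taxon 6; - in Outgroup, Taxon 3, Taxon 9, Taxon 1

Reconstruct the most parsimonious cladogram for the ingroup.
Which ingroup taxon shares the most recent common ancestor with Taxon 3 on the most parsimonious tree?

Taxon 1

Character polarity is set by the outgroup: the derived state is whichever differs from the outgroup's state, so for Trait 1, Trait 2 the derived state is '-', and for the remaining characters it is '+'.
Trait 1: derived state '-' in Taxon 1 and Taxon 3 only — synapomorphy for {Taxon 1, Taxon 3}.
Trait 2 (derived state '-') is shared by Taxon 1, Taxon 3, and Taxon 6 — a synapomorphy uniting that clade.
Trait 3: derived state '+' in Taxon 3 only — an autapomorphy, so it tells us nothing about relationships among taxa.
Trait 4 (derived state '+') is shared by all ingroup taxa — unites the whole ingroup.
Trait 5 groups Taxon 1 and Taxon 9, which is incompatible with the clades supported by the remaining characters; treating it as convergent (homoplasy) costs fewer steps than any alternative tree.
Trait 6: derived state '+' in Taxon 6 only — an autapomorphy, so it tells us nothing about relationships among taxa.
Most parsimonious ingroup topology: (((Taxon 3,Taxon 1),Taxon 6),Taxon 9).
Taxon 3 and Taxon 1 form a cherry on this tree, so they are sister taxa.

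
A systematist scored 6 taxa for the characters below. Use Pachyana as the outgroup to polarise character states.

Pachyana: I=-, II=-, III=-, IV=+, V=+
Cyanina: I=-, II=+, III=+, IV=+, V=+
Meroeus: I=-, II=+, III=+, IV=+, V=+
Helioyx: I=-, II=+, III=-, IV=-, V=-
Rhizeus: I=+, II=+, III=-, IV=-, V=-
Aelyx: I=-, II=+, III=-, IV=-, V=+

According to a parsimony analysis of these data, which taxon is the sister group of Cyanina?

Character polarity is set by the outgroup: the derived state is whichever differs from the outgroup's state, so for IV, V the derived state is '-', and for the remaining characters it is '+'.
I: derived state '+' in Rhizeus only — an autapomorphy, so it tells us nothing about relationships among taxa.
All ingroup taxa share the derived state '+' for II; it defines the ingroup but does not resolve relationships within it.
Only Cyanina and Meroeus show the derived state '+' for III, supporting them as a clade.
IV (derived state '-') is shared by Aelyx, Helioyx, and Rhizeus — a synapomorphy uniting that clade.
Only Helioyx and Rhizeus show the derived state '-' for V, supporting them as a clade.
Most parsimonious ingroup topology: ((Cyanina,Meroeus),((Helioyx,Rhizeus),Aelyx)).
Cyanina and Meroeus form a cherry on this tree, so they are sister taxa.

Meroeus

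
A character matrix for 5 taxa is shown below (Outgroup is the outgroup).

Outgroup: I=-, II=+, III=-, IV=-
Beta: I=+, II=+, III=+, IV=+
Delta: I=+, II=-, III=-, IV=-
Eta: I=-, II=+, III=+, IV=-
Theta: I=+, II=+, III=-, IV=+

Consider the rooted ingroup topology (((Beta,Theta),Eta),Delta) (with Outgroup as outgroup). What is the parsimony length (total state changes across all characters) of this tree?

Map each character onto (((Beta,Theta),Eta),Delta) (rooted by Outgroup) and count the minimum state changes it requires (Fitch parsimony):
I: 2; II: 1; III: 2; IV: 1.
Total tree length = 6.

6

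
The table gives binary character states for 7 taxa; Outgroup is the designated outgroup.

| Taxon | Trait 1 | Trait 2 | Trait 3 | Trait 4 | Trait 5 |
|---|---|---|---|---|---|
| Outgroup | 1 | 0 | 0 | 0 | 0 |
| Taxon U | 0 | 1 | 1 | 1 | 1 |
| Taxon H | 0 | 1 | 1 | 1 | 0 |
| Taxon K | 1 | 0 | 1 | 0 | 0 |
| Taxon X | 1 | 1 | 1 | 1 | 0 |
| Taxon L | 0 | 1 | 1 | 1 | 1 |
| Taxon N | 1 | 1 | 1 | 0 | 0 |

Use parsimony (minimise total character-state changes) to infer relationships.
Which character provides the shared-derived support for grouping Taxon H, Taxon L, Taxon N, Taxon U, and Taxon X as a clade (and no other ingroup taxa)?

Character polarity is set by the outgroup: the derived state is whichever differs from the outgroup's state, so for Trait 1 the derived state is '0', and for the remaining characters it is '1'.
Only Taxon H, Taxon L, and Taxon U show the derived state '0' for Trait 1, supporting them as a clade.
Trait 2: derived state '1' in Taxon H, Taxon L, Taxon N, Taxon U, and Taxon X only — synapomorphy for {Taxon H, Taxon L, Taxon N, Taxon U, Taxon X}.
Trait 3 (derived state '1') is shared by all ingroup taxa — unites the whole ingroup.
Trait 4: derived state '1' in Taxon H, Taxon L, Taxon U, and Taxon X only — synapomorphy for {Taxon H, Taxon L, Taxon U, Taxon X}.
Trait 5 (derived state '1') is shared by Taxon L and Taxon U — a synapomorphy uniting that clade.
Most parsimonious ingroup topology: (((((Taxon U,Taxon L),Taxon H),Taxon X),Taxon N),Taxon K).
The clade {Taxon H, Taxon L, Taxon N, Taxon U, Taxon X} is supported by Trait 2: its derived state '1' occurs in exactly those taxa and in no other taxon (including the outgroup).

Trait 2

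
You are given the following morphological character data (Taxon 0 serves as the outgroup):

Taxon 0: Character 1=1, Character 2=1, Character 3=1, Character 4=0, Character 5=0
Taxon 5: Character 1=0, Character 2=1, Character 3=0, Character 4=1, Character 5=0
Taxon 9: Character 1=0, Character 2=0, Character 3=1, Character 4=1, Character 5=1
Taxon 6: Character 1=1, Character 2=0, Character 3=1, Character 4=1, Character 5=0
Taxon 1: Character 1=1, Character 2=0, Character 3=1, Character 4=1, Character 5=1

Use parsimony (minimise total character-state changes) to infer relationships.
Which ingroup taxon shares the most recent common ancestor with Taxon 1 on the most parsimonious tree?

Taxon 9

Character polarity is set by the outgroup: the derived state is whichever differs from the outgroup's state, so for Character 1, Character 2, Character 3 the derived state is '0', and for the remaining characters it is '1'.
Character 1 (state '0') occurs in Taxon 5 and Taxon 9 but conflicts with the nesting implied by the other characters — most parsimoniously interpreted as homoplasy.
Character 2: derived state '0' in Taxon 1, Taxon 6, and Taxon 9 only — synapomorphy for {Taxon 1, Taxon 6, Taxon 9}.
Character 3 (derived state '0') is unique to Taxon 5 (autapomorphy; uninformative for grouping).
All ingroup taxa share the derived state '1' for Character 4; it defines the ingroup but does not resolve relationships within it.
Character 5 (derived state '1') is shared by Taxon 1 and Taxon 9 — a synapomorphy uniting that clade.
Most parsimonious ingroup topology: (Taxon 5,((Taxon 9,Taxon 1),Taxon 6)).
Taxon 1 and Taxon 9 form a cherry on this tree, so they are sister taxa.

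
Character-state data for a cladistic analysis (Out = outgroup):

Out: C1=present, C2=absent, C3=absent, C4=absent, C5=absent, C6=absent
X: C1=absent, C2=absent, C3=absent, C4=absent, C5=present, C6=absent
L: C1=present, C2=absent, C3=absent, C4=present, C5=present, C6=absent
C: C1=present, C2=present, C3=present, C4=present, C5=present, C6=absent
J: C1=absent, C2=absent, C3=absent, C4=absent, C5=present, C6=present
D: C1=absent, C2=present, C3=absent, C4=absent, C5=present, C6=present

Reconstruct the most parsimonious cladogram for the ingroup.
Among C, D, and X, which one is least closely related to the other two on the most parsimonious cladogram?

Character polarity is set by the outgroup: the derived state is whichever differs from the outgroup's state, so for C1 the derived state is 'absent', and for the remaining characters it is 'present'.
C1: derived state 'absent' in D, J, and X only — synapomorphy for {D, J, X}.
C2 (state 'present') occurs in C and D but conflicts with the nesting implied by the other characters — most parsimoniously interpreted as homoplasy.
C3: derived state 'present' in C only — an autapomorphy, so it tells us nothing about relationships among taxa.
C4 (derived state 'present') is shared by C and L — a synapomorphy uniting that clade.
All ingroup taxa share the derived state 'present' for C5; it defines the ingroup but does not resolve relationships within it.
C6 (derived state 'present') is shared by D and J — a synapomorphy uniting that clade.
Most parsimonious ingroup topology: ((X,(J,D)),(L,C)).
X and D share a more recent common ancestor with each other than either does with C, so C is the least closely related of the three.

C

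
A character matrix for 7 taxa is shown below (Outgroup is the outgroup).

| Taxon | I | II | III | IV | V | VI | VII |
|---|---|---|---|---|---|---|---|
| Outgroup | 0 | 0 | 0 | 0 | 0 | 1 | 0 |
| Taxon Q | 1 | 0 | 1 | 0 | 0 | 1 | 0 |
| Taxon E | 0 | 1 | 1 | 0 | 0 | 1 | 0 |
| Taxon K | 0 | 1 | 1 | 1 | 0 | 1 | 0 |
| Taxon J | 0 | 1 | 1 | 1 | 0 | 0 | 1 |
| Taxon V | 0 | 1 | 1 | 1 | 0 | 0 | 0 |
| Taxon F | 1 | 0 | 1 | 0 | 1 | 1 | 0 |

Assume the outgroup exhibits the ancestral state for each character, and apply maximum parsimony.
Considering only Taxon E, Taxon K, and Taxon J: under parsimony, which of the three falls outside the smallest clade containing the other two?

Taxon E

Character polarity is set by the outgroup: the derived state is whichever differs from the outgroup's state, so for VI the derived state is '0', and for the remaining characters it is '1'.
Only Taxon F and Taxon Q show the derived state '1' for I, supporting them as a clade.
II (derived state '1') is shared by Taxon E, Taxon J, Taxon K, and Taxon V — a synapomorphy uniting that clade.
All ingroup taxa share the derived state '1' for III; it defines the ingroup but does not resolve relationships within it.
IV (derived state '1') is shared by Taxon J, Taxon K, and Taxon V — a synapomorphy uniting that clade.
V (derived state '1') is unique to Taxon F (autapomorphy; uninformative for grouping).
VI: derived state '0' in Taxon J and Taxon V only — synapomorphy for {Taxon J, Taxon V}.
VII: derived state '1' in Taxon J only — an autapomorphy, so it tells us nothing about relationships among taxa.
Most parsimonious ingroup topology: ((Taxon Q,Taxon F),(Taxon E,(Taxon K,(Taxon J,Taxon V)))).
Taxon K and Taxon J share a more recent common ancestor with each other than either does with Taxon E, so Taxon E is the least closely related of the three.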